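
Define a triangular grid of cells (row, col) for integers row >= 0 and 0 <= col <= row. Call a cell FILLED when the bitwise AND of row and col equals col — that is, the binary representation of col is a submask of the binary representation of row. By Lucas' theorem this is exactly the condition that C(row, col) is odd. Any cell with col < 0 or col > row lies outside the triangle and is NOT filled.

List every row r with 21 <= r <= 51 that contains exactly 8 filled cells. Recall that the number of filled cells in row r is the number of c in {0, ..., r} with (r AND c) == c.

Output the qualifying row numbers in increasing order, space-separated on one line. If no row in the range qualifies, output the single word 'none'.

Answer: 21 22 25 26 28 35 37 38 41 42 44 49 50

Derivation:
Row r has 2^popcount(r) filled cells, so we need popcount(r) = log2(8) = 3.
Scan r = 21..51 and keep those with exactly 3 one-bits:
r=21=10101 popcount=3 -> KEEP
r=22=10110 popcount=3 -> KEEP
r=23=10111 popcount=4 -> skip
r=24=11000 popcount=2 -> skip
r=25=11001 popcount=3 -> KEEP
r=26=11010 popcount=3 -> KEEP
r=27=11011 popcount=4 -> skip
r=28=11100 popcount=3 -> KEEP
r=29=11101 popcount=4 -> skip
r=30=11110 popcount=4 -> skip
r=31=11111 popcount=5 -> skip
r=32=100000 popcount=1 -> skip
r=33=100001 popcount=2 -> skip
r=34=100010 popcount=2 -> skip
r=35=100011 popcount=3 -> KEEP
r=36=100100 popcount=2 -> skip
r=37=100101 popcount=3 -> KEEP
r=38=100110 popcount=3 -> KEEP
r=39=100111 popcount=4 -> skip
r=40=101000 popcount=2 -> skip
r=41=101001 popcount=3 -> KEEP
r=42=101010 popcount=3 -> KEEP
r=43=101011 popcount=4 -> skip
r=44=101100 popcount=3 -> KEEP
r=45=101101 popcount=4 -> skip
r=46=101110 popcount=4 -> skip
r=47=101111 popcount=5 -> skip
r=48=110000 popcount=2 -> skip
r=49=110001 popcount=3 -> KEEP
r=50=110010 popcount=3 -> KEEP
r=51=110011 popcount=4 -> skip
Kept rows: 21 22 25 26 28 35 37 38 41 42 44 49 50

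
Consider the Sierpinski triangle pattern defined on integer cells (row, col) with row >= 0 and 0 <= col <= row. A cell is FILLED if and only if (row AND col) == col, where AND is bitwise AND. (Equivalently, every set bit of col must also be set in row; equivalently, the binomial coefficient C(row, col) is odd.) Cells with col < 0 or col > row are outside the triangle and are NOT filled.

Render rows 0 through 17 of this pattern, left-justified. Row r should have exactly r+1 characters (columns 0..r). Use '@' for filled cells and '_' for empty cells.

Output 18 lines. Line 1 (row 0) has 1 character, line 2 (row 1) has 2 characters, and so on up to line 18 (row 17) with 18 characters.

r0=0: @
r1=1: @@
r2=10: @_@
r3=11: @@@@
r4=100: @___@
r5=101: @@__@@
r6=110: @_@_@_@
r7=111: @@@@@@@@
r8=1000: @_______@
r9=1001: @@______@@
r10=1010: @_@_____@_@
r11=1011: @@@@____@@@@
r12=1100: @___@___@___@
r13=1101: @@__@@__@@__@@
r14=1110: @_@_@_@_@_@_@_@
r15=1111: @@@@@@@@@@@@@@@@
r16=10000: @_______________@
r17=10001: @@______________@@

Answer: @
@@
@_@
@@@@
@___@
@@__@@
@_@_@_@
@@@@@@@@
@_______@
@@______@@
@_@_____@_@
@@@@____@@@@
@___@___@___@
@@__@@__@@__@@
@_@_@_@_@_@_@_@
@@@@@@@@@@@@@@@@
@_______________@
@@______________@@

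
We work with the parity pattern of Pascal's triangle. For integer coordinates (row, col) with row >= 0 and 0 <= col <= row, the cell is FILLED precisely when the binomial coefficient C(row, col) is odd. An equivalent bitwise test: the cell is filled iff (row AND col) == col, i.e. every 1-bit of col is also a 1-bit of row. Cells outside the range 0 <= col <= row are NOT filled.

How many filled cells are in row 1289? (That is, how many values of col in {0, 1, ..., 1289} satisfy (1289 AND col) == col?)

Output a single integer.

1289 in binary = 10100001001
popcount(1289) = number of 1-bits in 10100001001 = 4
A col c satisfies (1289 AND c) == c iff every set bit of c is also set in 1289; each of the 4 set bits of 1289 can independently be on or off in c.
count = 2^4 = 16

Answer: 16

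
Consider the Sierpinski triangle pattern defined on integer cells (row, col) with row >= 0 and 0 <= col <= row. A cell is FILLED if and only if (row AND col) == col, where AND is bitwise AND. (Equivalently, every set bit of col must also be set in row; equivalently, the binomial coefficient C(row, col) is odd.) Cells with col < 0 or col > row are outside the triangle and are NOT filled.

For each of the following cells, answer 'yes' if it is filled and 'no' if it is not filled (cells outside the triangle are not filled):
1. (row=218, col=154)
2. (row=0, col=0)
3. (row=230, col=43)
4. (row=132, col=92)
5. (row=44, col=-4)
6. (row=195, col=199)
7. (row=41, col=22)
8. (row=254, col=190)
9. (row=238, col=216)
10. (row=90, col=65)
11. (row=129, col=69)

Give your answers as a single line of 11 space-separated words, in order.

(218,154): row=0b11011010, col=0b10011010, row AND col = 0b10011010 = 154; 154 == 154 -> filled
(0,0): row=0b0, col=0b0, row AND col = 0b0 = 0; 0 == 0 -> filled
(230,43): row=0b11100110, col=0b101011, row AND col = 0b100010 = 34; 34 != 43 -> empty
(132,92): row=0b10000100, col=0b1011100, row AND col = 0b100 = 4; 4 != 92 -> empty
(44,-4): col outside [0, 44] -> not filled
(195,199): col outside [0, 195] -> not filled
(41,22): row=0b101001, col=0b10110, row AND col = 0b0 = 0; 0 != 22 -> empty
(254,190): row=0b11111110, col=0b10111110, row AND col = 0b10111110 = 190; 190 == 190 -> filled
(238,216): row=0b11101110, col=0b11011000, row AND col = 0b11001000 = 200; 200 != 216 -> empty
(90,65): row=0b1011010, col=0b1000001, row AND col = 0b1000000 = 64; 64 != 65 -> empty
(129,69): row=0b10000001, col=0b1000101, row AND col = 0b1 = 1; 1 != 69 -> empty

Answer: yes yes no no no no no yes no no no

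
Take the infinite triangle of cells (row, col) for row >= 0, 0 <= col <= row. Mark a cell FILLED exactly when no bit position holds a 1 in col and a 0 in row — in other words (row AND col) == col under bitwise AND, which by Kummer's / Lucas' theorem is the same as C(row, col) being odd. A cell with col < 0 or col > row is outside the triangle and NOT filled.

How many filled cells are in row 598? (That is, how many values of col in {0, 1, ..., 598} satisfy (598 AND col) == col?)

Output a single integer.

Answer: 32

Derivation:
598 in binary = 1001010110
popcount(598) = number of 1-bits in 1001010110 = 5
A col c satisfies (598 AND c) == c iff every set bit of c is also set in 598; each of the 5 set bits of 598 can independently be on or off in c.
count = 2^5 = 32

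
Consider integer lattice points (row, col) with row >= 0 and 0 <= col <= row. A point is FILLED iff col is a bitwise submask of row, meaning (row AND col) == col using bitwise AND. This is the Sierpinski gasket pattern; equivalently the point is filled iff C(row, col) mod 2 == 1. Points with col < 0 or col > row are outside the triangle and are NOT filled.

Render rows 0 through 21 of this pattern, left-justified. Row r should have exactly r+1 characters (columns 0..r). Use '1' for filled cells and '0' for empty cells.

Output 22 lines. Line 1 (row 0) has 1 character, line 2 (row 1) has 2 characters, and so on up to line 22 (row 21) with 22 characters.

r0=0: 1
r1=1: 11
r2=10: 101
r3=11: 1111
r4=100: 10001
r5=101: 110011
r6=110: 1010101
r7=111: 11111111
r8=1000: 100000001
r9=1001: 1100000011
r10=1010: 10100000101
r11=1011: 111100001111
r12=1100: 1000100010001
r13=1101: 11001100110011
r14=1110: 101010101010101
r15=1111: 1111111111111111
r16=10000: 10000000000000001
r17=10001: 110000000000000011
r18=10010: 1010000000000000101
r19=10011: 11110000000000001111
r20=10100: 100010000000000010001
r21=10101: 1100110000000000110011

Answer: 1
11
101
1111
10001
110011
1010101
11111111
100000001
1100000011
10100000101
111100001111
1000100010001
11001100110011
101010101010101
1111111111111111
10000000000000001
110000000000000011
1010000000000000101
11110000000000001111
100010000000000010001
1100110000000000110011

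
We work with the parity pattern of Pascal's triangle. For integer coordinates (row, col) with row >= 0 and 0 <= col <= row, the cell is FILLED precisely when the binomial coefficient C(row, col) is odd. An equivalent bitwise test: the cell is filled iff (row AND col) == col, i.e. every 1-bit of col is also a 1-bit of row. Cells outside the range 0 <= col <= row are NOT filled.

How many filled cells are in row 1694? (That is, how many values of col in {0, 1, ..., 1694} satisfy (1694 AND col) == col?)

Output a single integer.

1694 in binary = 11010011110
popcount(1694) = number of 1-bits in 11010011110 = 7
A col c satisfies (1694 AND c) == c iff every set bit of c is also set in 1694; each of the 7 set bits of 1694 can independently be on or off in c.
count = 2^7 = 128

Answer: 128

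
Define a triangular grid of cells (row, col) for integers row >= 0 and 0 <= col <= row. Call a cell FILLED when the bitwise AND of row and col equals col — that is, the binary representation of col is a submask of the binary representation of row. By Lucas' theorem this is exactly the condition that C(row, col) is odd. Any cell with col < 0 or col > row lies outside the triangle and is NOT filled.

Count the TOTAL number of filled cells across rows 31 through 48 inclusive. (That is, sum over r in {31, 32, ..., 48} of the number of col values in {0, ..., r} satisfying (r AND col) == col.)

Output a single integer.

Answer: 198

Derivation:
r31=11111 pc5: +32 =32
r32=100000 pc1: +2 =34
r33=100001 pc2: +4 =38
r34=100010 pc2: +4 =42
r35=100011 pc3: +8 =50
r36=100100 pc2: +4 =54
r37=100101 pc3: +8 =62
r38=100110 pc3: +8 =70
r39=100111 pc4: +16 =86
r40=101000 pc2: +4 =90
r41=101001 pc3: +8 =98
r42=101010 pc3: +8 =106
r43=101011 pc4: +16 =122
r44=101100 pc3: +8 =130
r45=101101 pc4: +16 =146
r46=101110 pc4: +16 =162
r47=101111 pc5: +32 =194
r48=110000 pc2: +4 =198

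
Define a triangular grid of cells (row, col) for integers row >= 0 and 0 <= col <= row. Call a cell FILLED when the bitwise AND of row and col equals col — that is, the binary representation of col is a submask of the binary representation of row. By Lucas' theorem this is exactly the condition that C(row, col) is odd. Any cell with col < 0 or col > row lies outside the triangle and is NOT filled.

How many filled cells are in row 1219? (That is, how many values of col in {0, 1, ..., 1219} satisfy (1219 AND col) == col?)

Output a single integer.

Answer: 32

Derivation:
1219 in binary = 10011000011
popcount(1219) = number of 1-bits in 10011000011 = 5
A col c satisfies (1219 AND c) == c iff every set bit of c is also set in 1219; each of the 5 set bits of 1219 can independently be on or off in c.
count = 2^5 = 32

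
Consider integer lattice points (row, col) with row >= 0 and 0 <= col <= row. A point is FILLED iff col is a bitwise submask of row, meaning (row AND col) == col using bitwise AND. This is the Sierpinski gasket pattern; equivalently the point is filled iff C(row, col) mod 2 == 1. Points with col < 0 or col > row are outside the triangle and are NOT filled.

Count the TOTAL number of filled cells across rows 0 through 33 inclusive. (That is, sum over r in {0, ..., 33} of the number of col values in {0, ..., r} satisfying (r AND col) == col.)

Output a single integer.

Answer: 249

Derivation:
r0=0 pc0: +1 =1
r1=1 pc1: +2 =3
r2=10 pc1: +2 =5
r3=11 pc2: +4 =9
r4=100 pc1: +2 =11
r5=101 pc2: +4 =15
r6=110 pc2: +4 =19
r7=111 pc3: +8 =27
r8=1000 pc1: +2 =29
r9=1001 pc2: +4 =33
r10=1010 pc2: +4 =37
r11=1011 pc3: +8 =45
r12=1100 pc2: +4 =49
r13=1101 pc3: +8 =57
r14=1110 pc3: +8 =65
r15=1111 pc4: +16 =81
r16=10000 pc1: +2 =83
r17=10001 pc2: +4 =87
r18=10010 pc2: +4 =91
r19=10011 pc3: +8 =99
r20=10100 pc2: +4 =103
r21=10101 pc3: +8 =111
r22=10110 pc3: +8 =119
r23=10111 pc4: +16 =135
r24=11000 pc2: +4 =139
r25=11001 pc3: +8 =147
r26=11010 pc3: +8 =155
r27=11011 pc4: +16 =171
r28=11100 pc3: +8 =179
r29=11101 pc4: +16 =195
r30=11110 pc4: +16 =211
r31=11111 pc5: +32 =243
r32=100000 pc1: +2 =245
r33=100001 pc2: +4 =249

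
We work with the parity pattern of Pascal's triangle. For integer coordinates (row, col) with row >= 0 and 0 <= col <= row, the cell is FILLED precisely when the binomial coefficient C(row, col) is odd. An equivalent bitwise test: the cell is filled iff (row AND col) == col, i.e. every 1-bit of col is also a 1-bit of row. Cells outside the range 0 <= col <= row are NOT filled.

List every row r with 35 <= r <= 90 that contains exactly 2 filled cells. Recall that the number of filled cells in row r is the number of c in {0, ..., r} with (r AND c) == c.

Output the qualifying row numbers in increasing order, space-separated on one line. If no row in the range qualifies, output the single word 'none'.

Row r has 2^popcount(r) filled cells, so we need popcount(r) = log2(2) = 1.
Scan r = 35..90 and keep those with exactly 1 one-bits:
r=35=100011 popcount=3 -> skip
r=36=100100 popcount=2 -> skip
r=37=100101 popcount=3 -> skip
r=38=100110 popcount=3 -> skip
r=39=100111 popcount=4 -> skip
r=40=101000 popcount=2 -> skip
r=41=101001 popcount=3 -> skip
r=42=101010 popcount=3 -> skip
r=43=101011 popcount=4 -> skip
r=44=101100 popcount=3 -> skip
r=45=101101 popcount=4 -> skip
r=46=101110 popcount=4 -> skip
r=47=101111 popcount=5 -> skip
r=48=110000 popcount=2 -> skip
r=49=110001 popcount=3 -> skip
r=50=110010 popcount=3 -> skip
r=51=110011 popcount=4 -> skip
r=52=110100 popcount=3 -> skip
r=53=110101 popcount=4 -> skip
r=54=110110 popcount=4 -> skip
r=55=110111 popcount=5 -> skip
r=56=111000 popcount=3 -> skip
r=57=111001 popcount=4 -> skip
r=58=111010 popcount=4 -> skip
r=59=111011 popcount=5 -> skip
r=60=111100 popcount=4 -> skip
r=61=111101 popcount=5 -> skip
r=62=111110 popcount=5 -> skip
r=63=111111 popcount=6 -> skip
r=64=1000000 popcount=1 -> KEEP
r=65=1000001 popcount=2 -> skip
r=66=1000010 popcount=2 -> skip
r=67=1000011 popcount=3 -> skip
r=68=1000100 popcount=2 -> skip
r=69=1000101 popcount=3 -> skip
r=70=1000110 popcount=3 -> skip
r=71=1000111 popcount=4 -> skip
r=72=1001000 popcount=2 -> skip
r=73=1001001 popcount=3 -> skip
r=74=1001010 popcount=3 -> skip
r=75=1001011 popcount=4 -> skip
r=76=1001100 popcount=3 -> skip
r=77=1001101 popcount=4 -> skip
r=78=1001110 popcount=4 -> skip
r=79=1001111 popcount=5 -> skip
r=80=1010000 popcount=2 -> skip
r=81=1010001 popcount=3 -> skip
r=82=1010010 popcount=3 -> skip
r=83=1010011 popcount=4 -> skip
r=84=1010100 popcount=3 -> skip
r=85=1010101 popcount=4 -> skip
r=86=1010110 popcount=4 -> skip
r=87=1010111 popcount=5 -> skip
r=88=1011000 popcount=3 -> skip
r=89=1011001 popcount=4 -> skip
r=90=1011010 popcount=4 -> skip
Kept rows: 64

Answer: 64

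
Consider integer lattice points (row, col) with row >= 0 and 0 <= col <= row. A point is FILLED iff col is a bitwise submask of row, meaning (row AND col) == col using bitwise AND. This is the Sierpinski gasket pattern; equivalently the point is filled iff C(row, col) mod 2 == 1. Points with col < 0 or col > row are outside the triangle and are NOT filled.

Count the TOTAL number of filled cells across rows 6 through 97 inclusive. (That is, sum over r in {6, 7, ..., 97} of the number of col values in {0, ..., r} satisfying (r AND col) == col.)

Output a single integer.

Answer: 1212

Derivation:
r6=110 pc2: +4 =4
r7=111 pc3: +8 =12
r8=1000 pc1: +2 =14
r9=1001 pc2: +4 =18
r10=1010 pc2: +4 =22
r11=1011 pc3: +8 =30
r12=1100 pc2: +4 =34
r13=1101 pc3: +8 =42
r14=1110 pc3: +8 =50
r15=1111 pc4: +16 =66
r16=10000 pc1: +2 =68
r17=10001 pc2: +4 =72
r18=10010 pc2: +4 =76
r19=10011 pc3: +8 =84
r20=10100 pc2: +4 =88
r21=10101 pc3: +8 =96
r22=10110 pc3: +8 =104
r23=10111 pc4: +16 =120
r24=11000 pc2: +4 =124
r25=11001 pc3: +8 =132
r26=11010 pc3: +8 =140
r27=11011 pc4: +16 =156
r28=11100 pc3: +8 =164
r29=11101 pc4: +16 =180
r30=11110 pc4: +16 =196
r31=11111 pc5: +32 =228
r32=100000 pc1: +2 =230
r33=100001 pc2: +4 =234
r34=100010 pc2: +4 =238
r35=100011 pc3: +8 =246
r36=100100 pc2: +4 =250
r37=100101 pc3: +8 =258
r38=100110 pc3: +8 =266
r39=100111 pc4: +16 =282
r40=101000 pc2: +4 =286
r41=101001 pc3: +8 =294
r42=101010 pc3: +8 =302
r43=101011 pc4: +16 =318
r44=101100 pc3: +8 =326
r45=101101 pc4: +16 =342
r46=101110 pc4: +16 =358
r47=101111 pc5: +32 =390
r48=110000 pc2: +4 =394
r49=110001 pc3: +8 =402
r50=110010 pc3: +8 =410
r51=110011 pc4: +16 =426
r52=110100 pc3: +8 =434
r53=110101 pc4: +16 =450
r54=110110 pc4: +16 =466
r55=110111 pc5: +32 =498
r56=111000 pc3: +8 =506
r57=111001 pc4: +16 =522
r58=111010 pc4: +16 =538
r59=111011 pc5: +32 =570
r60=111100 pc4: +16 =586
r61=111101 pc5: +32 =618
r62=111110 pc5: +32 =650
r63=111111 pc6: +64 =714
r64=1000000 pc1: +2 =716
r65=1000001 pc2: +4 =720
r66=1000010 pc2: +4 =724
r67=1000011 pc3: +8 =732
r68=1000100 pc2: +4 =736
r69=1000101 pc3: +8 =744
r70=1000110 pc3: +8 =752
r71=1000111 pc4: +16 =768
r72=1001000 pc2: +4 =772
r73=1001001 pc3: +8 =780
r74=1001010 pc3: +8 =788
r75=1001011 pc4: +16 =804
r76=1001100 pc3: +8 =812
r77=1001101 pc4: +16 =828
r78=1001110 pc4: +16 =844
r79=1001111 pc5: +32 =876
r80=1010000 pc2: +4 =880
r81=1010001 pc3: +8 =888
r82=1010010 pc3: +8 =896
r83=1010011 pc4: +16 =912
r84=1010100 pc3: +8 =920
r85=1010101 pc4: +16 =936
r86=1010110 pc4: +16 =952
r87=1010111 pc5: +32 =984
r88=1011000 pc3: +8 =992
r89=1011001 pc4: +16 =1008
r90=1011010 pc4: +16 =1024
r91=1011011 pc5: +32 =1056
r92=1011100 pc4: +16 =1072
r93=1011101 pc5: +32 =1104
r94=1011110 pc5: +32 =1136
r95=1011111 pc6: +64 =1200
r96=1100000 pc2: +4 =1204
r97=1100001 pc3: +8 =1212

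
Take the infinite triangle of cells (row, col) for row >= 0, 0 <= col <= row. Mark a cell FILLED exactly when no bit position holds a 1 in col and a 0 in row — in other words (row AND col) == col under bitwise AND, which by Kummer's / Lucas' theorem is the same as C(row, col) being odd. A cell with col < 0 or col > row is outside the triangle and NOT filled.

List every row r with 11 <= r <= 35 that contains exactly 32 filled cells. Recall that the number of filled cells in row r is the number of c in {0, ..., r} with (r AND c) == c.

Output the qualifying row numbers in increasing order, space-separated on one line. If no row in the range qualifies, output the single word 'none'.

Answer: 31

Derivation:
Row r has 2^popcount(r) filled cells, so we need popcount(r) = log2(32) = 5.
Scan r = 11..35 and keep those with exactly 5 one-bits:
r=11=1011 popcount=3 -> skip
r=12=1100 popcount=2 -> skip
r=13=1101 popcount=3 -> skip
r=14=1110 popcount=3 -> skip
r=15=1111 popcount=4 -> skip
r=16=10000 popcount=1 -> skip
r=17=10001 popcount=2 -> skip
r=18=10010 popcount=2 -> skip
r=19=10011 popcount=3 -> skip
r=20=10100 popcount=2 -> skip
r=21=10101 popcount=3 -> skip
r=22=10110 popcount=3 -> skip
r=23=10111 popcount=4 -> skip
r=24=11000 popcount=2 -> skip
r=25=11001 popcount=3 -> skip
r=26=11010 popcount=3 -> skip
r=27=11011 popcount=4 -> skip
r=28=11100 popcount=3 -> skip
r=29=11101 popcount=4 -> skip
r=30=11110 popcount=4 -> skip
r=31=11111 popcount=5 -> KEEP
r=32=100000 popcount=1 -> skip
r=33=100001 popcount=2 -> skip
r=34=100010 popcount=2 -> skip
r=35=100011 popcount=3 -> skip
Kept rows: 31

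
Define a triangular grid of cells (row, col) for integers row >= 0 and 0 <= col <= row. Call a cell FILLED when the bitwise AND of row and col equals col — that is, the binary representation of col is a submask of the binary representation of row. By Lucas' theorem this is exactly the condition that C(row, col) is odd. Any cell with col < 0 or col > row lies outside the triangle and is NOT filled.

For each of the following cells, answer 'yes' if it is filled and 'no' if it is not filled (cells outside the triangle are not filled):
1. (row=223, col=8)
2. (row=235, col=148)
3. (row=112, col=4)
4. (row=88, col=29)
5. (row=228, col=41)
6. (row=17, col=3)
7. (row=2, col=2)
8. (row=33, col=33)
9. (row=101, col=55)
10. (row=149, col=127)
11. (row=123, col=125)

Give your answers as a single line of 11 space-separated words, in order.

(223,8): row=0b11011111, col=0b1000, row AND col = 0b1000 = 8; 8 == 8 -> filled
(235,148): row=0b11101011, col=0b10010100, row AND col = 0b10000000 = 128; 128 != 148 -> empty
(112,4): row=0b1110000, col=0b100, row AND col = 0b0 = 0; 0 != 4 -> empty
(88,29): row=0b1011000, col=0b11101, row AND col = 0b11000 = 24; 24 != 29 -> empty
(228,41): row=0b11100100, col=0b101001, row AND col = 0b100000 = 32; 32 != 41 -> empty
(17,3): row=0b10001, col=0b11, row AND col = 0b1 = 1; 1 != 3 -> empty
(2,2): row=0b10, col=0b10, row AND col = 0b10 = 2; 2 == 2 -> filled
(33,33): row=0b100001, col=0b100001, row AND col = 0b100001 = 33; 33 == 33 -> filled
(101,55): row=0b1100101, col=0b110111, row AND col = 0b100101 = 37; 37 != 55 -> empty
(149,127): row=0b10010101, col=0b1111111, row AND col = 0b10101 = 21; 21 != 127 -> empty
(123,125): col outside [0, 123] -> not filled

Answer: yes no no no no no yes yes no no no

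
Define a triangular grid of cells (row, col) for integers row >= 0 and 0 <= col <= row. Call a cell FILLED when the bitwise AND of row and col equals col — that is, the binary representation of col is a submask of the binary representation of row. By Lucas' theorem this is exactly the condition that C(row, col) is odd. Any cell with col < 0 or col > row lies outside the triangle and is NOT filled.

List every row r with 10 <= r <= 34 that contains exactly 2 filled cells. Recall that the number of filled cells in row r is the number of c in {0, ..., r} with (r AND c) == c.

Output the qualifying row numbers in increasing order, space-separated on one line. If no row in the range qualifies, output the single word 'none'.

Answer: 16 32

Derivation:
Row r has 2^popcount(r) filled cells, so we need popcount(r) = log2(2) = 1.
Scan r = 10..34 and keep those with exactly 1 one-bits:
r=10=1010 popcount=2 -> skip
r=11=1011 popcount=3 -> skip
r=12=1100 popcount=2 -> skip
r=13=1101 popcount=3 -> skip
r=14=1110 popcount=3 -> skip
r=15=1111 popcount=4 -> skip
r=16=10000 popcount=1 -> KEEP
r=17=10001 popcount=2 -> skip
r=18=10010 popcount=2 -> skip
r=19=10011 popcount=3 -> skip
r=20=10100 popcount=2 -> skip
r=21=10101 popcount=3 -> skip
r=22=10110 popcount=3 -> skip
r=23=10111 popcount=4 -> skip
r=24=11000 popcount=2 -> skip
r=25=11001 popcount=3 -> skip
r=26=11010 popcount=3 -> skip
r=27=11011 popcount=4 -> skip
r=28=11100 popcount=3 -> skip
r=29=11101 popcount=4 -> skip
r=30=11110 popcount=4 -> skip
r=31=11111 popcount=5 -> skip
r=32=100000 popcount=1 -> KEEP
r=33=100001 popcount=2 -> skip
r=34=100010 popcount=2 -> skip
Kept rows: 16 32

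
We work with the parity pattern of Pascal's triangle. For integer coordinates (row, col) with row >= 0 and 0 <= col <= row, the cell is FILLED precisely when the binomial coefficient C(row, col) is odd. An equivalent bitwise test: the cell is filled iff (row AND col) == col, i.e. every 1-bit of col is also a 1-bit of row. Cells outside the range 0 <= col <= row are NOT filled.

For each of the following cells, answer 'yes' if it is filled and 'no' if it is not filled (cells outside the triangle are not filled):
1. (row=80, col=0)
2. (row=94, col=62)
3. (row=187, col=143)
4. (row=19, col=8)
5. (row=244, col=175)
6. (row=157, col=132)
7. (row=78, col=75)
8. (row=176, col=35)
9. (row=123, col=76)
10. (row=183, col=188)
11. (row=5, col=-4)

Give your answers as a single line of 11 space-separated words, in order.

(80,0): row=0b1010000, col=0b0, row AND col = 0b0 = 0; 0 == 0 -> filled
(94,62): row=0b1011110, col=0b111110, row AND col = 0b11110 = 30; 30 != 62 -> empty
(187,143): row=0b10111011, col=0b10001111, row AND col = 0b10001011 = 139; 139 != 143 -> empty
(19,8): row=0b10011, col=0b1000, row AND col = 0b0 = 0; 0 != 8 -> empty
(244,175): row=0b11110100, col=0b10101111, row AND col = 0b10100100 = 164; 164 != 175 -> empty
(157,132): row=0b10011101, col=0b10000100, row AND col = 0b10000100 = 132; 132 == 132 -> filled
(78,75): row=0b1001110, col=0b1001011, row AND col = 0b1001010 = 74; 74 != 75 -> empty
(176,35): row=0b10110000, col=0b100011, row AND col = 0b100000 = 32; 32 != 35 -> empty
(123,76): row=0b1111011, col=0b1001100, row AND col = 0b1001000 = 72; 72 != 76 -> empty
(183,188): col outside [0, 183] -> not filled
(5,-4): col outside [0, 5] -> not filled

Answer: yes no no no no yes no no no no no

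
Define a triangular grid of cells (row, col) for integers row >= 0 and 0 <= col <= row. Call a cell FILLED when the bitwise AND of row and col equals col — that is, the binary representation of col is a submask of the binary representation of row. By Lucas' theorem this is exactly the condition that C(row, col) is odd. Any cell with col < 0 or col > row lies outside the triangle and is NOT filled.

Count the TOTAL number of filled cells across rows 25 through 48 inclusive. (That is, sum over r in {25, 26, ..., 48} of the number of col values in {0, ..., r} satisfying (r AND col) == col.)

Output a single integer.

Answer: 270

Derivation:
r25=11001 pc3: +8 =8
r26=11010 pc3: +8 =16
r27=11011 pc4: +16 =32
r28=11100 pc3: +8 =40
r29=11101 pc4: +16 =56
r30=11110 pc4: +16 =72
r31=11111 pc5: +32 =104
r32=100000 pc1: +2 =106
r33=100001 pc2: +4 =110
r34=100010 pc2: +4 =114
r35=100011 pc3: +8 =122
r36=100100 pc2: +4 =126
r37=100101 pc3: +8 =134
r38=100110 pc3: +8 =142
r39=100111 pc4: +16 =158
r40=101000 pc2: +4 =162
r41=101001 pc3: +8 =170
r42=101010 pc3: +8 =178
r43=101011 pc4: +16 =194
r44=101100 pc3: +8 =202
r45=101101 pc4: +16 =218
r46=101110 pc4: +16 =234
r47=101111 pc5: +32 =266
r48=110000 pc2: +4 =270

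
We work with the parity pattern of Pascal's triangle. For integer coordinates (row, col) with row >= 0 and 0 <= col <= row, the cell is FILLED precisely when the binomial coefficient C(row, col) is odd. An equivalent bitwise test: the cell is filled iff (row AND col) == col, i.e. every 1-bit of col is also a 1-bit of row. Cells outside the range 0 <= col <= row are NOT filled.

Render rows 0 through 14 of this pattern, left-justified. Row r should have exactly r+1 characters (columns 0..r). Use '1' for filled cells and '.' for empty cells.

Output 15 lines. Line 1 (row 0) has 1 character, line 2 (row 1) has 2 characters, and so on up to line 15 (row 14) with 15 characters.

Answer: 1
11
1.1
1111
1...1
11..11
1.1.1.1
11111111
1.......1
11......11
1.1.....1.1
1111....1111
1...1...1...1
11..11..11..11
1.1.1.1.1.1.1.1

Derivation:
r0=0: 1
r1=1: 11
r2=10: 1.1
r3=11: 1111
r4=100: 1...1
r5=101: 11..11
r6=110: 1.1.1.1
r7=111: 11111111
r8=1000: 1.......1
r9=1001: 11......11
r10=1010: 1.1.....1.1
r11=1011: 1111....1111
r12=1100: 1...1...1...1
r13=1101: 11..11..11..11
r14=1110: 1.1.1.1.1.1.1.1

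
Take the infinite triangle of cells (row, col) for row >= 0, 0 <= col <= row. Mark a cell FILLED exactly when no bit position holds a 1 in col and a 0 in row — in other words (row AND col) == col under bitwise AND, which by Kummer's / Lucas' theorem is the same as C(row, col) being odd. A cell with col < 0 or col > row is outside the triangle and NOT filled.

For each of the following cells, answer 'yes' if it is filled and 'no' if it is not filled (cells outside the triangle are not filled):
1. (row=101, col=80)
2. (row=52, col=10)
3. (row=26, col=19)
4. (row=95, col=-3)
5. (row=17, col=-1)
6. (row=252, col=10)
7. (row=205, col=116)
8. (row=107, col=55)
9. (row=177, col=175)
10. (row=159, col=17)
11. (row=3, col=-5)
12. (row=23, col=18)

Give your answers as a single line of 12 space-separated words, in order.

(101,80): row=0b1100101, col=0b1010000, row AND col = 0b1000000 = 64; 64 != 80 -> empty
(52,10): row=0b110100, col=0b1010, row AND col = 0b0 = 0; 0 != 10 -> empty
(26,19): row=0b11010, col=0b10011, row AND col = 0b10010 = 18; 18 != 19 -> empty
(95,-3): col outside [0, 95] -> not filled
(17,-1): col outside [0, 17] -> not filled
(252,10): row=0b11111100, col=0b1010, row AND col = 0b1000 = 8; 8 != 10 -> empty
(205,116): row=0b11001101, col=0b1110100, row AND col = 0b1000100 = 68; 68 != 116 -> empty
(107,55): row=0b1101011, col=0b110111, row AND col = 0b100011 = 35; 35 != 55 -> empty
(177,175): row=0b10110001, col=0b10101111, row AND col = 0b10100001 = 161; 161 != 175 -> empty
(159,17): row=0b10011111, col=0b10001, row AND col = 0b10001 = 17; 17 == 17 -> filled
(3,-5): col outside [0, 3] -> not filled
(23,18): row=0b10111, col=0b10010, row AND col = 0b10010 = 18; 18 == 18 -> filled

Answer: no no no no no no no no no yes no yes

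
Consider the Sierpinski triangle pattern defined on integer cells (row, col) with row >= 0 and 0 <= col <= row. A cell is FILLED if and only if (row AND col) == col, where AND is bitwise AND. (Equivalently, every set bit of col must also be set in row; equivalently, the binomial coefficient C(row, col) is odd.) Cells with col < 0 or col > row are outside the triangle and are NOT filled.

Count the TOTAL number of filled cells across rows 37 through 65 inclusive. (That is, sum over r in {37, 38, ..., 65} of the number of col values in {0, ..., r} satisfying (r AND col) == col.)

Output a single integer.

Answer: 470

Derivation:
r37=100101 pc3: +8 =8
r38=100110 pc3: +8 =16
r39=100111 pc4: +16 =32
r40=101000 pc2: +4 =36
r41=101001 pc3: +8 =44
r42=101010 pc3: +8 =52
r43=101011 pc4: +16 =68
r44=101100 pc3: +8 =76
r45=101101 pc4: +16 =92
r46=101110 pc4: +16 =108
r47=101111 pc5: +32 =140
r48=110000 pc2: +4 =144
r49=110001 pc3: +8 =152
r50=110010 pc3: +8 =160
r51=110011 pc4: +16 =176
r52=110100 pc3: +8 =184
r53=110101 pc4: +16 =200
r54=110110 pc4: +16 =216
r55=110111 pc5: +32 =248
r56=111000 pc3: +8 =256
r57=111001 pc4: +16 =272
r58=111010 pc4: +16 =288
r59=111011 pc5: +32 =320
r60=111100 pc4: +16 =336
r61=111101 pc5: +32 =368
r62=111110 pc5: +32 =400
r63=111111 pc6: +64 =464
r64=1000000 pc1: +2 =466
r65=1000001 pc2: +4 =470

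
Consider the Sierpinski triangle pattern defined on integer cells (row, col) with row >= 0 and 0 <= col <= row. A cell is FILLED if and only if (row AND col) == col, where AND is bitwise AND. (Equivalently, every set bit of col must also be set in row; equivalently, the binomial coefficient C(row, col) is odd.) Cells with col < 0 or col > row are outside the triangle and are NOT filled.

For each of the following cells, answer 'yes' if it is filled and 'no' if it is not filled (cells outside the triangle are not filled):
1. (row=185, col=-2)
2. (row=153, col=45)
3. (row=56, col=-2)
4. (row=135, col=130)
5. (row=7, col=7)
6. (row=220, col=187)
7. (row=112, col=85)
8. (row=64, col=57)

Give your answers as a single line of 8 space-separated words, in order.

(185,-2): col outside [0, 185] -> not filled
(153,45): row=0b10011001, col=0b101101, row AND col = 0b1001 = 9; 9 != 45 -> empty
(56,-2): col outside [0, 56] -> not filled
(135,130): row=0b10000111, col=0b10000010, row AND col = 0b10000010 = 130; 130 == 130 -> filled
(7,7): row=0b111, col=0b111, row AND col = 0b111 = 7; 7 == 7 -> filled
(220,187): row=0b11011100, col=0b10111011, row AND col = 0b10011000 = 152; 152 != 187 -> empty
(112,85): row=0b1110000, col=0b1010101, row AND col = 0b1010000 = 80; 80 != 85 -> empty
(64,57): row=0b1000000, col=0b111001, row AND col = 0b0 = 0; 0 != 57 -> empty

Answer: no no no yes yes no no no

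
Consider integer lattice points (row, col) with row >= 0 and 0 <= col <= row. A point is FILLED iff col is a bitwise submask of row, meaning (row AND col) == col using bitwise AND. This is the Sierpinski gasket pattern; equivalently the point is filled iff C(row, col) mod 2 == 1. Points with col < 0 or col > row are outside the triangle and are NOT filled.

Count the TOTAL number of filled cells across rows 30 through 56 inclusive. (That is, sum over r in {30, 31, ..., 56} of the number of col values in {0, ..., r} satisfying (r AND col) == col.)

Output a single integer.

r30=11110 pc4: +16 =16
r31=11111 pc5: +32 =48
r32=100000 pc1: +2 =50
r33=100001 pc2: +4 =54
r34=100010 pc2: +4 =58
r35=100011 pc3: +8 =66
r36=100100 pc2: +4 =70
r37=100101 pc3: +8 =78
r38=100110 pc3: +8 =86
r39=100111 pc4: +16 =102
r40=101000 pc2: +4 =106
r41=101001 pc3: +8 =114
r42=101010 pc3: +8 =122
r43=101011 pc4: +16 =138
r44=101100 pc3: +8 =146
r45=101101 pc4: +16 =162
r46=101110 pc4: +16 =178
r47=101111 pc5: +32 =210
r48=110000 pc2: +4 =214
r49=110001 pc3: +8 =222
r50=110010 pc3: +8 =230
r51=110011 pc4: +16 =246
r52=110100 pc3: +8 =254
r53=110101 pc4: +16 =270
r54=110110 pc4: +16 =286
r55=110111 pc5: +32 =318
r56=111000 pc3: +8 =326

Answer: 326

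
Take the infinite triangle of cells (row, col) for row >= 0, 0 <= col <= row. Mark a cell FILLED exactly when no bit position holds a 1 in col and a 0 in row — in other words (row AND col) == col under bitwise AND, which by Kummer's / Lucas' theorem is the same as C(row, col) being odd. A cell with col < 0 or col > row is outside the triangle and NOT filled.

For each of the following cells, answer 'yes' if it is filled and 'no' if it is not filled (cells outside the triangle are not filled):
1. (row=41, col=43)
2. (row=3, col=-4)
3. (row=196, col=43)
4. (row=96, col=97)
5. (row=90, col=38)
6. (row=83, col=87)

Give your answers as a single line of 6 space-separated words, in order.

Answer: no no no no no no

Derivation:
(41,43): col outside [0, 41] -> not filled
(3,-4): col outside [0, 3] -> not filled
(196,43): row=0b11000100, col=0b101011, row AND col = 0b0 = 0; 0 != 43 -> empty
(96,97): col outside [0, 96] -> not filled
(90,38): row=0b1011010, col=0b100110, row AND col = 0b10 = 2; 2 != 38 -> empty
(83,87): col outside [0, 83] -> not filled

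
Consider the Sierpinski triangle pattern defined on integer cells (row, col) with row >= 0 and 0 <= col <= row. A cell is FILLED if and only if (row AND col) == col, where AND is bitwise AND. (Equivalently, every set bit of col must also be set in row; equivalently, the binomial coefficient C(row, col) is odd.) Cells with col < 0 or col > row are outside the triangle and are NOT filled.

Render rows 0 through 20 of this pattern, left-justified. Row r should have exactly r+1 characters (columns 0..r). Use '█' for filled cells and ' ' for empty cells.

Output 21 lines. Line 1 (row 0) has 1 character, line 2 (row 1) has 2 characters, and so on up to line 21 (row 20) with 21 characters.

r0=0: █
r1=1: ██
r2=10: █ █
r3=11: ████
r4=100: █   █
r5=101: ██  ██
r6=110: █ █ █ █
r7=111: ████████
r8=1000: █       █
r9=1001: ██      ██
r10=1010: █ █     █ █
r11=1011: ████    ████
r12=1100: █   █   █   █
r13=1101: ██  ██  ██  ██
r14=1110: █ █ █ █ █ █ █ █
r15=1111: ████████████████
r16=10000: █               █
r17=10001: ██              ██
r18=10010: █ █             █ █
r19=10011: ████            ████
r20=10100: █   █           █   █

Answer: █
██
█ █
████
█   █
██  ██
█ █ █ █
████████
█       █
██      ██
█ █     █ █
████    ████
█   █   █   █
██  ██  ██  ██
█ █ █ █ █ █ █ █
████████████████
█               █
██              ██
█ █             █ █
████            ████
█   █           █   █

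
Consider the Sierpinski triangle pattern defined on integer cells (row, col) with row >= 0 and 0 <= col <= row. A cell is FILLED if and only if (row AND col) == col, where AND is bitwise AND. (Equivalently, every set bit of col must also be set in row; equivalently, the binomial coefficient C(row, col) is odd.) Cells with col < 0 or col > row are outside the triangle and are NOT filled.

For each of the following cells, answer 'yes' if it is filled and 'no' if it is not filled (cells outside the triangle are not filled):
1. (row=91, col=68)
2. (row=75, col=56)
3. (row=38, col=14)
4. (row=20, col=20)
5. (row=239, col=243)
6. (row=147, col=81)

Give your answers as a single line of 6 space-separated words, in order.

Answer: no no no yes no no

Derivation:
(91,68): row=0b1011011, col=0b1000100, row AND col = 0b1000000 = 64; 64 != 68 -> empty
(75,56): row=0b1001011, col=0b111000, row AND col = 0b1000 = 8; 8 != 56 -> empty
(38,14): row=0b100110, col=0b1110, row AND col = 0b110 = 6; 6 != 14 -> empty
(20,20): row=0b10100, col=0b10100, row AND col = 0b10100 = 20; 20 == 20 -> filled
(239,243): col outside [0, 239] -> not filled
(147,81): row=0b10010011, col=0b1010001, row AND col = 0b10001 = 17; 17 != 81 -> empty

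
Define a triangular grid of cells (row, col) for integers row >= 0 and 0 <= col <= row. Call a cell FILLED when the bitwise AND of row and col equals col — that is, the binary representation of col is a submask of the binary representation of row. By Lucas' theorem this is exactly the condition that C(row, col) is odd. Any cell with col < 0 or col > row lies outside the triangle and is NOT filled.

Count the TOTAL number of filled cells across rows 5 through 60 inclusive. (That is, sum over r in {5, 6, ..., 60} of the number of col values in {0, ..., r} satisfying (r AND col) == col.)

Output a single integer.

Answer: 590

Derivation:
r5=101 pc2: +4 =4
r6=110 pc2: +4 =8
r7=111 pc3: +8 =16
r8=1000 pc1: +2 =18
r9=1001 pc2: +4 =22
r10=1010 pc2: +4 =26
r11=1011 pc3: +8 =34
r12=1100 pc2: +4 =38
r13=1101 pc3: +8 =46
r14=1110 pc3: +8 =54
r15=1111 pc4: +16 =70
r16=10000 pc1: +2 =72
r17=10001 pc2: +4 =76
r18=10010 pc2: +4 =80
r19=10011 pc3: +8 =88
r20=10100 pc2: +4 =92
r21=10101 pc3: +8 =100
r22=10110 pc3: +8 =108
r23=10111 pc4: +16 =124
r24=11000 pc2: +4 =128
r25=11001 pc3: +8 =136
r26=11010 pc3: +8 =144
r27=11011 pc4: +16 =160
r28=11100 pc3: +8 =168
r29=11101 pc4: +16 =184
r30=11110 pc4: +16 =200
r31=11111 pc5: +32 =232
r32=100000 pc1: +2 =234
r33=100001 pc2: +4 =238
r34=100010 pc2: +4 =242
r35=100011 pc3: +8 =250
r36=100100 pc2: +4 =254
r37=100101 pc3: +8 =262
r38=100110 pc3: +8 =270
r39=100111 pc4: +16 =286
r40=101000 pc2: +4 =290
r41=101001 pc3: +8 =298
r42=101010 pc3: +8 =306
r43=101011 pc4: +16 =322
r44=101100 pc3: +8 =330
r45=101101 pc4: +16 =346
r46=101110 pc4: +16 =362
r47=101111 pc5: +32 =394
r48=110000 pc2: +4 =398
r49=110001 pc3: +8 =406
r50=110010 pc3: +8 =414
r51=110011 pc4: +16 =430
r52=110100 pc3: +8 =438
r53=110101 pc4: +16 =454
r54=110110 pc4: +16 =470
r55=110111 pc5: +32 =502
r56=111000 pc3: +8 =510
r57=111001 pc4: +16 =526
r58=111010 pc4: +16 =542
r59=111011 pc5: +32 =574
r60=111100 pc4: +16 =590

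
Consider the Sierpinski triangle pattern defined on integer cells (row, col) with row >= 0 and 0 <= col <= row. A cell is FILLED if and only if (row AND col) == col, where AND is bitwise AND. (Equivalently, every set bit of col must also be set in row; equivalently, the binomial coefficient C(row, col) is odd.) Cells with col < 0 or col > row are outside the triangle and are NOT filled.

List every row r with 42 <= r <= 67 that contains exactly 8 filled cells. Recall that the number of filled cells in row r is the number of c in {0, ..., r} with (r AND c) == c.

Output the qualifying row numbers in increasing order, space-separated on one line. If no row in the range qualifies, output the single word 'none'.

Answer: 42 44 49 50 52 56 67

Derivation:
Row r has 2^popcount(r) filled cells, so we need popcount(r) = log2(8) = 3.
Scan r = 42..67 and keep those with exactly 3 one-bits:
r=42=101010 popcount=3 -> KEEP
r=43=101011 popcount=4 -> skip
r=44=101100 popcount=3 -> KEEP
r=45=101101 popcount=4 -> skip
r=46=101110 popcount=4 -> skip
r=47=101111 popcount=5 -> skip
r=48=110000 popcount=2 -> skip
r=49=110001 popcount=3 -> KEEP
r=50=110010 popcount=3 -> KEEP
r=51=110011 popcount=4 -> skip
r=52=110100 popcount=3 -> KEEP
r=53=110101 popcount=4 -> skip
r=54=110110 popcount=4 -> skip
r=55=110111 popcount=5 -> skip
r=56=111000 popcount=3 -> KEEP
r=57=111001 popcount=4 -> skip
r=58=111010 popcount=4 -> skip
r=59=111011 popcount=5 -> skip
r=60=111100 popcount=4 -> skip
r=61=111101 popcount=5 -> skip
r=62=111110 popcount=5 -> skip
r=63=111111 popcount=6 -> skip
r=64=1000000 popcount=1 -> skip
r=65=1000001 popcount=2 -> skip
r=66=1000010 popcount=2 -> skip
r=67=1000011 popcount=3 -> KEEP
Kept rows: 42 44 49 50 52 56 67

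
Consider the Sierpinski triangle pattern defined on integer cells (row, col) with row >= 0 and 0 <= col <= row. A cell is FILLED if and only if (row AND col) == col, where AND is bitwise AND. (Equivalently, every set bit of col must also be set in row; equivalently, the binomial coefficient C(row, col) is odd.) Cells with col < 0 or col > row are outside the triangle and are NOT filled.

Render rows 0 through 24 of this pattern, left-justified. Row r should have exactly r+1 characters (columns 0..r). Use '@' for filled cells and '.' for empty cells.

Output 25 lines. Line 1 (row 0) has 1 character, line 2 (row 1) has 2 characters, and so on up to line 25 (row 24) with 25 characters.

r0=0: @
r1=1: @@
r2=10: @.@
r3=11: @@@@
r4=100: @...@
r5=101: @@..@@
r6=110: @.@.@.@
r7=111: @@@@@@@@
r8=1000: @.......@
r9=1001: @@......@@
r10=1010: @.@.....@.@
r11=1011: @@@@....@@@@
r12=1100: @...@...@...@
r13=1101: @@..@@..@@..@@
r14=1110: @.@.@.@.@.@.@.@
r15=1111: @@@@@@@@@@@@@@@@
r16=10000: @...............@
r17=10001: @@..............@@
r18=10010: @.@.............@.@
r19=10011: @@@@............@@@@
r20=10100: @...@...........@...@
r21=10101: @@..@@..........@@..@@
r22=10110: @.@.@.@.........@.@.@.@
r23=10111: @@@@@@@@........@@@@@@@@
r24=11000: @.......@.......@.......@

Answer: @
@@
@.@
@@@@
@...@
@@..@@
@.@.@.@
@@@@@@@@
@.......@
@@......@@
@.@.....@.@
@@@@....@@@@
@...@...@...@
@@..@@..@@..@@
@.@.@.@.@.@.@.@
@@@@@@@@@@@@@@@@
@...............@
@@..............@@
@.@.............@.@
@@@@............@@@@
@...@...........@...@
@@..@@..........@@..@@
@.@.@.@.........@.@.@.@
@@@@@@@@........@@@@@@@@
@.......@.......@.......@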